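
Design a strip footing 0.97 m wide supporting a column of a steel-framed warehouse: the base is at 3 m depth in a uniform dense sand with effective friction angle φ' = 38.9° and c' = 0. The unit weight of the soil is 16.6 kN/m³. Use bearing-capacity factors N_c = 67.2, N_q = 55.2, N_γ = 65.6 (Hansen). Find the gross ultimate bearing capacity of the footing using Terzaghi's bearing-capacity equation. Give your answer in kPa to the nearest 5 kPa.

Overburden at base level: q = 16.6 × 3 = 49.8 kPa.
Surcharge term q·N_q = 49.8 × 55.2 = 2749 kPa; self-weight term 0.5·γ·B·N_γ = 0.5 × 16.6 × 0.97 × 65.6 = 528.15 kPa.
q_ult = 2749 + 528.15 = 3277.1 kPa.

q_ult ≈ 3275 kPa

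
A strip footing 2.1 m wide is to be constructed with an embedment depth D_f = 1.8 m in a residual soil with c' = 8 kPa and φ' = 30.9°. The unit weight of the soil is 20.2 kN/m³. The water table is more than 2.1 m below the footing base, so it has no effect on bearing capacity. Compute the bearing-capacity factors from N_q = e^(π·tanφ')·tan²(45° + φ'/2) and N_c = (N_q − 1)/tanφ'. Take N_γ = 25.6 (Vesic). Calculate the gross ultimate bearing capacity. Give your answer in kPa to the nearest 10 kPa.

tan30.9° = 0.5985, so N_q = e^(π×0.5985)·tan²(60.45°) = 6.555 × 3.111 = 20.39.
N_c = (20.39 − 1)/tan30.9° = 32.41.
Overburden at base level: q = 20.2 × 1.8 = 36.36 kPa.
Cohesion term c·N_c = 8 × 32.406 = 259.25 kPa; surcharge term q·N_q = 36.36 × 20.394 = 741.54 kPa; self-weight term 0.5·γ·B·N_γ = 0.5 × 20.2 × 2.1 × 25.6 = 542.98 kPa.
q_ult = 259.25 + 741.54 + 542.98 = 1543.8 kPa.

q_ult ≈ 1540 kPa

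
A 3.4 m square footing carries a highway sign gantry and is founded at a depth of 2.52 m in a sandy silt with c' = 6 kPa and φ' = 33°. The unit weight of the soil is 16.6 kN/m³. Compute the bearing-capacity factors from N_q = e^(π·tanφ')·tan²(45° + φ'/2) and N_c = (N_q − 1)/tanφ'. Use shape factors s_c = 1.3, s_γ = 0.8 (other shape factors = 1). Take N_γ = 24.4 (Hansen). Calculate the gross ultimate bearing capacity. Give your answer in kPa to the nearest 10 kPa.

q_ult ≈ 1940 kPa

tan33° = 0.6494, so N_q = e^(π×0.6494)·tan²(61.5°) = 7.692 × 3.392 = 26.09.
N_c = (26.09 − 1)/tan33° = 38.64.
q = γ·D_f = 16.6 × 2.52 = 41.832 kPa.
c·N_c·s_c = 6 × 38.638 × 1.3 = 301.38 kPa
q·N_q = 41.832 × 26.092 = 1091.5 kPa
0.5·γ·B·N_γ·s_γ = 0.5 × 16.6 × 3.4 × 24.4 × 0.8 = 550.85 kPa
q_ult = 301.38 + 1091.5 + 550.85 = 1943.7 kPa.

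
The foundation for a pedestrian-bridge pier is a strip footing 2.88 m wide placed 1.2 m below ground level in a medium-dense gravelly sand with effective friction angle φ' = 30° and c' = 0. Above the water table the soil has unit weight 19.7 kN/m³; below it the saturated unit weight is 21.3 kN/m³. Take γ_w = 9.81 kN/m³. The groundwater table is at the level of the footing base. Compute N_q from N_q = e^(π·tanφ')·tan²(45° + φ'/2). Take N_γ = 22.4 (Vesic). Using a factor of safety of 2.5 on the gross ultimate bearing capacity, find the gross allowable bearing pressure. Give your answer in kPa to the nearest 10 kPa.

q_all ≈ 320 kPa

N_q = e^(π·tan30°)·tan²(60°) = 18.4.
Effective surcharge at the founding depth q = γ·D_f = 19.7 × 1.2 = 23.64 kPa.
The water table coincides with the base, so in the self-weight term γ → γ' = 11.49 kN/m³.
q_ult = q·N_q + 0.5·γ·B·N_γ
     = 23.64 × 18.401 + 0.5 × 11.49 × 2.88 × 22.4
     = 435 + 370.62 = 805.62 kPa.
q_all = 805.62 / 2.5 = 322.25 kPa.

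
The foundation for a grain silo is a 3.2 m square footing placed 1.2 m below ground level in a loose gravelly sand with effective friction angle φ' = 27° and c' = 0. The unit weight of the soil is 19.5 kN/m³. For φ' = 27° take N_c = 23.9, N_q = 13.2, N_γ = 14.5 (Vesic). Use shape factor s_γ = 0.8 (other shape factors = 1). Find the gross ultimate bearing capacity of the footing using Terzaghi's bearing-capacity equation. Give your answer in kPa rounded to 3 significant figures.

q_ult ≈ 671 kPa

Overburden at base level: q = 19.5 × 1.2 = 23.4 kPa.
Surcharge term q·N_q = 23.4 × 13.2 = 308.88 kPa; self-weight term 0.5·γ·B·N_γ·s_γ = 0.5 × 19.5 × 3.2 × 14.5 × 0.8 = 361.92 kPa.
q_ult = 308.88 + 361.92 = 670.8 kPa.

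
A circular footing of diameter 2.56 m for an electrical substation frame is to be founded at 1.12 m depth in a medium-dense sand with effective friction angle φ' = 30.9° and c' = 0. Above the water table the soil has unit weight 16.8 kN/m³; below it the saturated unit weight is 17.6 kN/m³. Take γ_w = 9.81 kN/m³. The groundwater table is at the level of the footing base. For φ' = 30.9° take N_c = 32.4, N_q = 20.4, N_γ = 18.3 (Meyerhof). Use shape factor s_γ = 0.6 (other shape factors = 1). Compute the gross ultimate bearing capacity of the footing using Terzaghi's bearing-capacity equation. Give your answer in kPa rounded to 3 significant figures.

q_ult ≈ 493 kPa

Overburden at base level: q = 16.8 × 1.12 = 18.816 kPa.
Below the base the soil is submerged, so the ½γBN_γ term uses γ' = 17.6 − 9.81 = 7.79 kN/m³.
Surcharge term q·N_q = 18.816 × 20.4 = 383.85 kPa; self-weight term 0.5·γ·B·N_γ·s_γ = 0.5 × 7.79 × 2.56 × 18.3 × 0.6 = 109.48 kPa.
q_ult = 383.85 + 109.48 = 493.33 kPa.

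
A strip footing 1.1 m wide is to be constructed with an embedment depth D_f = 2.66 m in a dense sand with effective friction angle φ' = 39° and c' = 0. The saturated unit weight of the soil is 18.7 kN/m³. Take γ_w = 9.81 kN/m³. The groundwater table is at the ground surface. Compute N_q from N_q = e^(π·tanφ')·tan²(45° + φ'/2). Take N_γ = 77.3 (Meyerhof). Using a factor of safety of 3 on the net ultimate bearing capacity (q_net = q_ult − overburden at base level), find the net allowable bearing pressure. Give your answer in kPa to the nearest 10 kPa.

N_q = e^(π·tan39°)·tan²(64.5°) = 55.96.
Water table at ground surface, so effective unit weight γ' = 18.7 − 9.81 = 8.89 kN/m³ is used throughout; overburden q = 8.89 × 2.66 = 23.647 kPa; the same γ' applies in the ½γBN_γ term.
Surcharge term q·N_q = 23.647 × 55.957 = 1323.2 kPa; self-weight term 0.5·γ·B·N_γ = 0.5 × 8.89 × 1.1 × 77.3 = 377.96 kPa.
q_ult = 1323.2 + 377.96 = 1701.2 kPa.
q_net = 1701.2 − 23.647 = 1677.6 kPa.
q_all(net) = 1677.6 / 3 = 559.19 kPa.

q_all(net) ≈ 560 kPa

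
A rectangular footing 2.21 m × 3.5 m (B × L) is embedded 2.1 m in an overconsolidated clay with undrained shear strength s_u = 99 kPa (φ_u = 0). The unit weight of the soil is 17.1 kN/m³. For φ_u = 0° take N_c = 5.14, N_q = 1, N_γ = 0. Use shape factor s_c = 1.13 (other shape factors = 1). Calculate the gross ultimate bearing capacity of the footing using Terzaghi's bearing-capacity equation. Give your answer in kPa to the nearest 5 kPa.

q_ult ≈ 610 kPa

Effective surcharge at the founding depth q = γ·D_f = 17.1 × 2.1 = 35.91 kPa.
q_ult = c·N_c·s_c + q·N_q
     = 99 × 5.14 × 1.13 + 35.91 × 1
     = 575.01 + 35.91 = 610.92 kPa.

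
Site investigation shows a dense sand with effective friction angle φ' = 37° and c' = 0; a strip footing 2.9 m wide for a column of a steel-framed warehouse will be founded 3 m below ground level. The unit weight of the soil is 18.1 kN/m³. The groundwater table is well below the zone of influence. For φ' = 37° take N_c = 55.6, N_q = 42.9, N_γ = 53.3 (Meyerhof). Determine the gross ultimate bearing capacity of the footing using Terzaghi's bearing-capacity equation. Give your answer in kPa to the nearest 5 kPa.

Effective surcharge at the founding depth q = γ·D_f = 18.1 × 3 = 54.3 kPa.
q_ult = q·N_q + 0.5·γ·B·N_γ
     = 54.3 × 42.9 + 0.5 × 18.1 × 2.9 × 53.3
     = 2329.5 + 1398.9 = 3728.3 kPa.

q_ult ≈ 3730 kPa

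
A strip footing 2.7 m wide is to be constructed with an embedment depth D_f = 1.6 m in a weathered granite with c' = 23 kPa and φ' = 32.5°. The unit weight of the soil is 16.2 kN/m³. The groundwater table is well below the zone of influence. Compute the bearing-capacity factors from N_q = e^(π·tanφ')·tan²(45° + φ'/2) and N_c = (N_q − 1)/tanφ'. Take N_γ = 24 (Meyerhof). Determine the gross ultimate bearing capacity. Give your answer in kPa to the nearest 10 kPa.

q_ult ≈ 2010 kPa

tan32.5° = 0.6371, so N_q = e^(π×0.6371)·tan²(61.25°) = 7.4 × 3.322 = 24.58.
N_c = (24.58 − 1)/tan32.5° = 37.02.
Overburden at base level: q = 16.2 × 1.6 = 25.92 kPa.
Cohesion term c·N_c = 23 × 37.02 = 851.47 kPa; surcharge term q·N_q = 25.92 × 24.585 = 637.23 kPa; self-weight term 0.5·γ·B·N_γ = 0.5 × 16.2 × 2.7 × 24 = 524.88 kPa.
q_ult = 851.47 + 637.23 + 524.88 = 2013.6 kPa.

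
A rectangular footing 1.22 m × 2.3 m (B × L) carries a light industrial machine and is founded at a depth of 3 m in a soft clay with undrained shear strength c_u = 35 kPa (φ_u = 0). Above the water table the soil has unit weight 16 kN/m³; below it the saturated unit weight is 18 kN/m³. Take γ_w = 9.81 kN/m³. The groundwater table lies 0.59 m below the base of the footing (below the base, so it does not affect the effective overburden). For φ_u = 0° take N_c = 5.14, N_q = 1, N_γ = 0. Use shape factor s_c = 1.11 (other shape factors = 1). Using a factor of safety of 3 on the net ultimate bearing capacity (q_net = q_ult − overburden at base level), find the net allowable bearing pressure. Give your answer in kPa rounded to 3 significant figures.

Effective surcharge at the founding depth q = γ·D_f = 16 × 3 = 48 kPa.
q_ult = c·N_c·s_c + q·N_q
     = 35 × 5.14 × 1.11 + 48 × 1
     = 199.69 + 48 = 247.69 kPa.
q_net = 247.69 − 48 = 199.69 kPa.
q_all(net) = 199.69 / 3 = 66.563 kPa.

q_all(net) ≈ 66.6 kPa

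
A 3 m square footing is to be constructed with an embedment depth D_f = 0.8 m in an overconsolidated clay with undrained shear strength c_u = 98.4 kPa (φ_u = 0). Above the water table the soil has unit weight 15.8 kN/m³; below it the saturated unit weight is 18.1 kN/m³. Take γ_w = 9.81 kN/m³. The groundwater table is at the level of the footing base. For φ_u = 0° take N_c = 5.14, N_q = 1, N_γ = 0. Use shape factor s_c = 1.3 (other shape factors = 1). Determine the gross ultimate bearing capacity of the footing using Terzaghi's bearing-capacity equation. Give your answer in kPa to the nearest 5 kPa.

q = γ·D_f = 15.8 × 0.8 = 12.64 kPa.
c·N_c·s_c = 98.4 × 5.14 × 1.3 = 657.51 kPa
q·N_q = 12.64 × 1 = 12.64 kPa
q_ult = 657.51 + 12.64 = 670.15 kPa.

q_ult ≈ 670 kPa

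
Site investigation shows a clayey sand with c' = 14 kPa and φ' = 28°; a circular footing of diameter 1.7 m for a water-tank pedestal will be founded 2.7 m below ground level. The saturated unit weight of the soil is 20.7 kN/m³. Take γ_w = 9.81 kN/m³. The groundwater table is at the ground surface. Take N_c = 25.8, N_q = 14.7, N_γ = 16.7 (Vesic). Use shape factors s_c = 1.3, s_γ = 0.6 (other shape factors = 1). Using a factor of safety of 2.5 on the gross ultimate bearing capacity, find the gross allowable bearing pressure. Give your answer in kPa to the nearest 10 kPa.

γ' = 20.7 − 9.81 = 10.89 kN/m³ (submerged throughout). q = 10.89 × 2.7 = 29.403 kPa; the same γ' applies in the ½γBN_γ term.
c·N_c·s_c = 14 × 25.8 × 1.3 = 469.56 kPa
q·N_q = 29.403 × 14.7 = 432.22 kPa
0.5·γ·B·N_γ·s_γ = 0.5 × 10.89 × 1.7 × 16.7 × 0.6 = 92.75 kPa
q_ult = 469.56 + 432.22 + 92.75 = 994.53 kPa.
q_all = 994.53 / 2.5 = 397.81 kPa.

q_all ≈ 400 kPa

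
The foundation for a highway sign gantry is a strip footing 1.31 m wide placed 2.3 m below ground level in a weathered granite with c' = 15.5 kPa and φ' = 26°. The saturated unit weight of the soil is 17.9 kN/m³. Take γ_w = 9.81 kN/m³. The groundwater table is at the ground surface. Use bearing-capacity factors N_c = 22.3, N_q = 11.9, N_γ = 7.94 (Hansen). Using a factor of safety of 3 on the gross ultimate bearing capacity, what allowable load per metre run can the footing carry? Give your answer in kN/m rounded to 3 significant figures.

γ' = 17.9 − 9.81 = 8.09 kN/m³ (submerged throughout). q = 8.09 × 2.3 = 18.607 kPa; the same γ' applies in the ½γBN_γ term.
c·N_c = 15.5 × 22.3 = 345.65 kPa
q·N_q = 18.607 × 11.9 = 221.42 kPa
0.5·γ·B·N_γ = 0.5 × 8.09 × 1.31 × 7.94 = 42.074 kPa
q_ult = 345.65 + 221.42 + 42.074 = 609.15 kPa.
Gross allowable pressure q_all = 609.15 / 3 = 203.05 kPa.
Allowable wall load = q_all × B = 203.05 × 1.31 = 265.99 kN per metre run.

≈ 266 kN/m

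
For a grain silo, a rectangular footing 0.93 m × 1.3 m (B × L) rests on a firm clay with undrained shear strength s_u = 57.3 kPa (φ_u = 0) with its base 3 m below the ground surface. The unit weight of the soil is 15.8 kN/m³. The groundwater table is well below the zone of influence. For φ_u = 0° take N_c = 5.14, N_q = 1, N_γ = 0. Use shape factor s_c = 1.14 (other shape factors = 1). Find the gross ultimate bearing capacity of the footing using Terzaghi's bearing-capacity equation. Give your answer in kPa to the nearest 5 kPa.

Effective surcharge at the founding depth q = γ·D_f = 15.8 × 3 = 47.4 kPa.
q_ult = c·N_c·s_c + q·N_q
     = 57.3 × 5.14 × 1.14 + 47.4 × 1
     = 335.76 + 47.4 = 383.16 kPa.

q_ult ≈ 385 kPa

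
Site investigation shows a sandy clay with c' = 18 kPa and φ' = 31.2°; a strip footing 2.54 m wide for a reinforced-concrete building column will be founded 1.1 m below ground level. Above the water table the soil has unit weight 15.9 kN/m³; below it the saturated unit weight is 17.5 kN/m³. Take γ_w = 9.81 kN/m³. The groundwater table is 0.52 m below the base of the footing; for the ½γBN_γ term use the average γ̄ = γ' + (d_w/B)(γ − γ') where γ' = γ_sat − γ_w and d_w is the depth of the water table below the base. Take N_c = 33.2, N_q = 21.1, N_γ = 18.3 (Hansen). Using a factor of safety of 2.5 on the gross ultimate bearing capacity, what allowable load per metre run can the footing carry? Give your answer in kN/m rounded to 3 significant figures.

≈ 1200 kN/m

q = γ·D_f = 15.9 × 1.1 = 17.49 kPa.
γ' = 7.69 kN/m³; averaging over the depth B below the base, γ̄ = γ' + (d_w/B)(γ − γ') = 9.3708 kN/m³.
c·N_c = 18 × 33.2 = 597.6 kPa
q·N_q = 17.49 × 21.1 = 369.04 kPa
0.5·γ·B·N_γ = 0.5 × 9.3708 × 2.54 × 18.3 = 217.79 kPa
q_ult = 597.6 + 369.04 + 217.79 = 1184.4 kPa.
Gross allowable pressure q_all = 1184.4 / 2.5 = 473.77 kPa.
Allowable wall load = q_all × B = 473.77 × 2.54 = 1203.4 kN per metre run.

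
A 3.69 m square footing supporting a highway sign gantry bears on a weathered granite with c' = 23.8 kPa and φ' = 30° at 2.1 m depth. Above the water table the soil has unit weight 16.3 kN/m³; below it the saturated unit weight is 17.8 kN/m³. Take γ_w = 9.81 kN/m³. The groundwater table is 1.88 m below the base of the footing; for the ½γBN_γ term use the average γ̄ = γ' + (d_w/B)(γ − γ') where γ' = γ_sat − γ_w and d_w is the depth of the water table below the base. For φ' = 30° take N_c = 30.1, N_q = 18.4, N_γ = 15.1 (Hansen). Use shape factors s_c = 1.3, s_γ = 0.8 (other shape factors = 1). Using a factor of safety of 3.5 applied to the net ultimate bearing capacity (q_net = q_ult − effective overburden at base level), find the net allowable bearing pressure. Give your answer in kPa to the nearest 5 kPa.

q = γ·D_f = 16.3 × 2.1 = 34.23 kPa.
γ' = 7.99 kN/m³; averaging over the depth B below the base, γ̄ = γ' + (d_w/B)(γ − γ') = 12.224 kN/m³.
c·N_c·s_c = 23.8 × 30.1 × 1.3 = 931.29 kPa
q·N_q = 34.23 × 18.4 = 629.83 kPa
0.5·γ·B·N_γ·s_γ = 0.5 × 12.224 × 3.69 × 15.1 × 0.8 = 272.44 kPa
q_ult = 931.29 + 629.83 + 272.44 = 1833.6 kPa.
Net ultimate: q_net = 1833.6 − 34.23 = 1799.3 kPa.
q_all(net) = 1799.3 / 3.5 = 514.1 kPa.

q_all(net) ≈ 515 kPa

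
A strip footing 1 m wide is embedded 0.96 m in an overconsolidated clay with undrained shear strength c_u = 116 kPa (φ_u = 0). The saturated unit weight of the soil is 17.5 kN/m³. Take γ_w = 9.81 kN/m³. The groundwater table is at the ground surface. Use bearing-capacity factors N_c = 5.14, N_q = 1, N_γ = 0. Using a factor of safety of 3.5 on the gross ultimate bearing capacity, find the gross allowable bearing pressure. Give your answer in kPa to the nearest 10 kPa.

q_all ≈ 170 kPa

With the water table at the surface the whole profile is submerged: γ' = 17.5 − 9.81 = 7.69 kN/m³, so q = γ'·D_f = 7.3824 kPa.
q_ult = c·N_c + q·N_q
     = 116 × 5.14 + 7.3824 × 1
     = 596.24 + 7.3824 = 603.62 kPa.
q_all = 603.62 / 3.5 = 172.46 kPa.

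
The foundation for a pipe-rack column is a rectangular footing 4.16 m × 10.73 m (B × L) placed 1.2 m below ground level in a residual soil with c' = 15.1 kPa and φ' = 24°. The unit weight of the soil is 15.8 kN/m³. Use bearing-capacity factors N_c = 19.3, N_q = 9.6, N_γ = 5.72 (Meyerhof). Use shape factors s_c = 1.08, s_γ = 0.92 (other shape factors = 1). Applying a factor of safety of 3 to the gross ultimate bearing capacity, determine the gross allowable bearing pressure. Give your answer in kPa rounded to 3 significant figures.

Overburden at base level: q = 15.8 × 1.2 = 18.96 kPa.
Cohesion term c·N_c·s_c = 15.1 × 19.3 × 1.08 = 314.74 kPa; surcharge term q·N_q = 18.96 × 9.6 = 182.02 kPa; self-weight term 0.5·γ·B·N_γ·s_γ = 0.5 × 15.8 × 4.16 × 5.72 × 0.92 = 172.94 kPa.
q_ult = 314.74 + 182.02 + 172.94 = 669.7 kPa.
q_all = q_ult / FS = 669.7 / 3 = 223.23 kPa.

q_all ≈ 223 kPa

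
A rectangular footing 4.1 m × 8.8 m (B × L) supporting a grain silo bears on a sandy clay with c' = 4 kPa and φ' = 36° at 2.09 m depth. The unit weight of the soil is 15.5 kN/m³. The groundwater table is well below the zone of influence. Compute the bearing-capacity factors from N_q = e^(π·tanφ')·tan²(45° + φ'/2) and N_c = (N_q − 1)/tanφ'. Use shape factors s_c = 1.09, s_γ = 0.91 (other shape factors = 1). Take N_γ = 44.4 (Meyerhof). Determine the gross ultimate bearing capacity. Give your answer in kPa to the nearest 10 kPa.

q_ult ≈ 2730 kPa

tan36° = 0.7265, so N_q = e^(π×0.7265)·tan²(63°) = 9.801 × 3.852 = 37.75.
N_c = (37.75 − 1)/tan36° = 50.59.
Effective surcharge at the founding depth q = γ·D_f = 15.5 × 2.09 = 32.395 kPa.
q_ult = c·N_c·s_c + q·N_q + 0.5·γ·B·N_γ·s_γ
     = 4 × 50.585 × 1.09 + 32.395 × 37.752 + 0.5 × 15.5 × 4.1 × 44.4 × 0.91
     = 220.55 + 1223 + 1283.8 = 2727.4 kPa.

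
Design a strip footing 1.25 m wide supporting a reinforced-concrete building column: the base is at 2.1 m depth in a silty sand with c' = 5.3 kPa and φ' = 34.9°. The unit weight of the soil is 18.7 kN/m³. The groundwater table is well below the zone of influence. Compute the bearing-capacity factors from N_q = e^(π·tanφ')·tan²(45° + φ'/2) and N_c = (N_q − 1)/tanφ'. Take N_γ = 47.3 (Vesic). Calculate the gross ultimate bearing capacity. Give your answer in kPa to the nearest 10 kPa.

q_ult ≈ 2090 kPa

tan34.9° = 0.6976, so N_q = e^(π×0.6976)·tan²(62.45°) = 8.95 × 3.674 = 32.89.
N_c = (32.89 − 1)/tan34.9° = 45.71.
Overburden at base level: q = 18.7 × 2.1 = 39.27 kPa.
Cohesion term c·N_c = 5.3 × 45.706 = 242.24 kPa; surcharge term q·N_q = 39.27 × 32.885 = 1291.4 kPa; self-weight term 0.5·γ·B·N_γ = 0.5 × 18.7 × 1.25 × 47.3 = 552.82 kPa.
q_ult = 242.24 + 1291.4 + 552.82 = 2086.5 kPa.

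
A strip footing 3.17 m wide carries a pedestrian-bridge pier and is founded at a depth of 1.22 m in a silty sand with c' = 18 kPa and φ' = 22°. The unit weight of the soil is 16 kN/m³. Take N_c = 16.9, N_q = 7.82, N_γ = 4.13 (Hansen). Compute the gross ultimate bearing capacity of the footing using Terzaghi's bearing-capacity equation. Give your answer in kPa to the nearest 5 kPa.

q_ult ≈ 560 kPa

q = γ·D_f = 16 × 1.22 = 19.52 kPa.
c·N_c = 18 × 16.9 = 304.2 kPa
q·N_q = 19.52 × 7.82 = 152.65 kPa
0.5·γ·B·N_γ = 0.5 × 16 × 3.17 × 4.13 = 104.74 kPa
q_ult = 304.2 + 152.65 + 104.74 = 561.58 kPa.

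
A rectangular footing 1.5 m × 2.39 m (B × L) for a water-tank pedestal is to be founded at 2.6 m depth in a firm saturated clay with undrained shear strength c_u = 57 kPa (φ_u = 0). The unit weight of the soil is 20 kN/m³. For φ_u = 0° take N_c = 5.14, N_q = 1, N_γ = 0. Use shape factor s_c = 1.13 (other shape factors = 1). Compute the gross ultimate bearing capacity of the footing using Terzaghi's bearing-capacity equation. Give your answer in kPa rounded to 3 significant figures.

q = γ·D_f = 20 × 2.6 = 52 kPa.
c·N_c·s_c = 57 × 5.14 × 1.13 = 331.07 kPa
q·N_q = 52 × 1 = 52 kPa
q_ult = 331.07 + 52 = 383.07 kPa.

q_ult ≈ 383 kPa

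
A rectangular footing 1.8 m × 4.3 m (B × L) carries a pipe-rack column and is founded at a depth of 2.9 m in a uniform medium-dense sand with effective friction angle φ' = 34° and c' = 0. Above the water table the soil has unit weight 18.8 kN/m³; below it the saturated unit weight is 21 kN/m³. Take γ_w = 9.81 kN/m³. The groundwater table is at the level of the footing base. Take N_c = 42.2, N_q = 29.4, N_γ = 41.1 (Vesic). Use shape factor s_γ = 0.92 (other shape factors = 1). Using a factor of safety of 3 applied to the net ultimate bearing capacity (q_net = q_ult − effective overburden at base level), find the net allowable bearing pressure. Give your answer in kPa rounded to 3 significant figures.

q = γ·D_f = 18.8 × 2.9 = 54.52 kPa.
For the ½γBN_γ term take γ' = 21 − 9.81 = 11.19 kN/m³ (soil below base is submerged).
q·N_q = 54.52 × 29.4 = 1602.9 kPa
0.5·γ·B·N_γ·s_γ = 0.5 × 11.19 × 1.8 × 41.1 × 0.92 = 380.8 kPa
q_ult = 1602.9 + 380.8 = 1983.7 kPa.
Net ultimate: q_net = 1983.7 − 54.52 = 1929.2 kPa.
q_all(net) = 1929.2 / 3 = 643.06 kPa.

q_all(net) ≈ 643 kPa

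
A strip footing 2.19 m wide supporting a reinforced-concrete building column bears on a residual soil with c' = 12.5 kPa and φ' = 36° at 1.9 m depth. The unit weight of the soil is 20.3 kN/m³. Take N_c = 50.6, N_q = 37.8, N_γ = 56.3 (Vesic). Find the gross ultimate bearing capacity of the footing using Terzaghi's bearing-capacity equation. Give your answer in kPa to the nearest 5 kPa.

q = γ·D_f = 20.3 × 1.9 = 38.57 kPa.
c·N_c = 12.5 × 50.6 = 632.5 kPa
q·N_q = 38.57 × 37.8 = 1457.9 kPa
0.5·γ·B·N_γ = 0.5 × 20.3 × 2.19 × 56.3 = 1251.5 kPa
q_ult = 632.5 + 1457.9 + 1251.5 = 3341.9 kPa.

q_ult ≈ 3340 kPa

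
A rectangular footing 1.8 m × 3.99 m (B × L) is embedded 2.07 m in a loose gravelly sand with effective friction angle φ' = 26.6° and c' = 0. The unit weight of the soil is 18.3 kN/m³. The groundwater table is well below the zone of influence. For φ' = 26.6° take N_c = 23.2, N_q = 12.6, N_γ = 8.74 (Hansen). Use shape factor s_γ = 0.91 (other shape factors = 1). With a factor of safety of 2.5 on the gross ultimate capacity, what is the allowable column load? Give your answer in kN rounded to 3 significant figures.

Overburden at base level: q = 18.3 × 2.07 = 37.881 kPa.
Surcharge term q·N_q = 37.881 × 12.6 = 477.3 kPa; self-weight term 0.5·γ·B·N_γ·s_γ = 0.5 × 18.3 × 1.8 × 8.74 × 0.91 = 130.99 kPa.
q_ult = 477.3 + 130.99 = 608.29 kPa.
Gross allowable pressure q_all = 608.29 / 2.5 = 243.32 kPa.
Footing area = 7.182 m², so allowable column load = 243.32 × 7.182 = 1747.5 kN.

P_all ≈ 1750 kN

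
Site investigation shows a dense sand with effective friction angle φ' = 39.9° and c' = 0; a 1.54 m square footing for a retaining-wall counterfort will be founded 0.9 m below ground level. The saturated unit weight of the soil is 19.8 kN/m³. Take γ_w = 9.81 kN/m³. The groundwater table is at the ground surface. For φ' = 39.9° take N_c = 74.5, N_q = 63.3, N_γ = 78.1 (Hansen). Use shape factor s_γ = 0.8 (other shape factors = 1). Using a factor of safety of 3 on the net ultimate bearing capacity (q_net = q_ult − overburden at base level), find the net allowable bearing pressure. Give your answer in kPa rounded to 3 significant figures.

Water table at ground surface, so effective unit weight γ' = 19.8 − 9.81 = 9.99 kN/m³ is used throughout; overburden q = 9.99 × 0.9 = 8.991 kPa; the same γ' applies in the ½γBN_γ term.
Surcharge term q·N_q = 8.991 × 63.3 = 569.13 kPa; self-weight term 0.5·γ·B·N_γ·s_γ = 0.5 × 9.99 × 1.54 × 78.1 × 0.8 = 480.61 kPa.
q_ult = 569.13 + 480.61 = 1049.7 kPa.
q_net = 1049.7 − 8.991 = 1040.8 kPa.
q_all(net) = 1040.8 / 3 = 346.92 kPa.

q_all(net) ≈ 347 kPa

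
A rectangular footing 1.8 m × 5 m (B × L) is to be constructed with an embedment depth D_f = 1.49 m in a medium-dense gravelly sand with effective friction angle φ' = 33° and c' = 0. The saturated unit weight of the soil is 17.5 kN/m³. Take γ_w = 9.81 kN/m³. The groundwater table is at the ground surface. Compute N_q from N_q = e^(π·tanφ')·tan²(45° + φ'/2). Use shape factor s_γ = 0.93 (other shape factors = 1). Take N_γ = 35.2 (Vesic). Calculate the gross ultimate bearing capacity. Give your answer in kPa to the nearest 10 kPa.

q_ult ≈ 530 kPa

tan33° = 0.6494, so N_q = e^(π×0.6494)·tan²(61.5°) = 7.692 × 3.392 = 26.09.
γ' = 17.5 − 9.81 = 7.69 kN/m³ (submerged throughout). q = 7.69 × 1.49 = 11.458 kPa; the same γ' applies in the ½γBN_γ term.
q·N_q = 11.458 × 26.092 = 298.96 kPa
0.5·γ·B·N_γ·s_γ = 0.5 × 7.69 × 1.8 × 35.2 × 0.93 = 226.57 kPa
q_ult = 298.96 + 226.57 = 525.53 kPa.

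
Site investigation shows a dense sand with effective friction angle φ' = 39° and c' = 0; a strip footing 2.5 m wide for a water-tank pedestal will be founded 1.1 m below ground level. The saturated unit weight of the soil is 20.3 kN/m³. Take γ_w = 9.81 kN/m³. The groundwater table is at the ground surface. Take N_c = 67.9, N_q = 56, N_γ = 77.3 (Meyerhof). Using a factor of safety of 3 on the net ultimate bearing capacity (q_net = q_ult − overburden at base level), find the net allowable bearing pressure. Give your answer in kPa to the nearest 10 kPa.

q_all(net) ≈ 550 kPa

γ' = 20.3 − 9.81 = 10.49 kN/m³ (submerged throughout). q = 10.49 × 1.1 = 11.539 kPa; the same γ' applies in the ½γBN_γ term.
q·N_q = 11.539 × 56 = 646.18 kPa
0.5·γ·B·N_γ = 0.5 × 10.49 × 2.5 × 77.3 = 1013.6 kPa
q_ult = 646.18 + 1013.6 = 1659.8 kPa.
q_net = 1659.8 − 11.539 = 1648.2 kPa.
q_all(net) = 1648.2 / 3 = 549.41 kPa.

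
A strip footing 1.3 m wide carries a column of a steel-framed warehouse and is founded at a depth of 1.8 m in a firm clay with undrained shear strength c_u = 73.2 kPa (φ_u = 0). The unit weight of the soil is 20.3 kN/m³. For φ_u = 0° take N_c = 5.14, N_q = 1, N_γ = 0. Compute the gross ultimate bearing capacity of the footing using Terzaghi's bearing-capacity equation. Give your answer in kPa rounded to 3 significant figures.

q_ult ≈ 413 kPa

Overburden at base level: q = 20.3 × 1.8 = 36.54 kPa.
Cohesion term c·N_c = 73.2 × 5.14 = 376.25 kPa; surcharge term q·N_q = 36.54 × 1 = 36.54 kPa.
q_ult = 376.25 + 36.54 = 412.79 kPa.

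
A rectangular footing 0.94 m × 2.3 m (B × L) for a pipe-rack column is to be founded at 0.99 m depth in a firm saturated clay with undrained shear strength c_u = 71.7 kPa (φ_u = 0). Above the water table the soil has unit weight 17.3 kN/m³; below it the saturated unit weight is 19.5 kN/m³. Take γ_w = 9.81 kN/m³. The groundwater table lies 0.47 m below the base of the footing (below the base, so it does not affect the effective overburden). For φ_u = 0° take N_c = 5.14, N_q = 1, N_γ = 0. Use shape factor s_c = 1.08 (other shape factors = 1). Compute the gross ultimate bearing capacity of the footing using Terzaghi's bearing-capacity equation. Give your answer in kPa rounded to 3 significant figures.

q = γ·D_f = 17.3 × 0.99 = 17.127 kPa.
c·N_c·s_c = 71.7 × 5.14 × 1.08 = 398.02 kPa
q·N_q = 17.127 × 1 = 17.127 kPa
q_ult = 398.02 + 17.127 = 415.15 kPa.

q_ult ≈ 415 kPa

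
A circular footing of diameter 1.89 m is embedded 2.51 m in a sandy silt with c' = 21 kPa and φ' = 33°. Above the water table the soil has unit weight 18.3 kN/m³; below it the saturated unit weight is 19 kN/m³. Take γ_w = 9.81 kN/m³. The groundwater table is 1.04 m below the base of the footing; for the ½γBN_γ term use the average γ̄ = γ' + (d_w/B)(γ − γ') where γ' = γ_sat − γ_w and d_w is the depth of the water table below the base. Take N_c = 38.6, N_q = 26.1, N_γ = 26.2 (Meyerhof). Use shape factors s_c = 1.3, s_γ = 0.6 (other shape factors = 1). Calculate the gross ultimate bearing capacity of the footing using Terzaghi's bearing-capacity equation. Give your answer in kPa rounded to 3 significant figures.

Overburden at base level: q = 18.3 × 2.51 = 45.933 kPa.
The water table is 1.04 m below the base (< B = 1.89 m), so the ½γBN_γ term uses γ̄ = γ' + (d_w/B)(γ − γ') = 9.19 + (1.04/1.89)(18.3 − 9.19) = 14.203 kN/m³.
Cohesion term c·N_c·s_c = 21 × 38.6 × 1.3 = 1053.8 kPa; surcharge term q·N_q = 45.933 × 26.1 = 1198.9 kPa; self-weight term 0.5·γ·B·N_γ·s_γ = 0.5 × 14.203 × 1.89 × 26.2 × 0.6 = 210.99 kPa.
q_ult = 1053.8 + 1198.9 + 210.99 = 2463.6 kPa.

q_ult ≈ 2460 kPa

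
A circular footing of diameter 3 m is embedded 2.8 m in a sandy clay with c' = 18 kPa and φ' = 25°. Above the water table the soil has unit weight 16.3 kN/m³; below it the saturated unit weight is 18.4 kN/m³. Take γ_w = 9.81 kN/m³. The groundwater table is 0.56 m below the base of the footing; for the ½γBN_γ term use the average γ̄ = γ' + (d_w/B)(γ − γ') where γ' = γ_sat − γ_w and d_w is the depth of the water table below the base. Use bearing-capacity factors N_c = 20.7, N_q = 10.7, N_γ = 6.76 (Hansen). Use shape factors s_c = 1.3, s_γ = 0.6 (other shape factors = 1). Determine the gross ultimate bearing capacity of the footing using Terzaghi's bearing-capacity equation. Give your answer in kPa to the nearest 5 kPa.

q_ult ≈ 1035 kPa

q = γ·D_f = 16.3 × 2.8 = 45.64 kPa.
γ' = 8.59 kN/m³; averaging over the depth B below the base, γ̄ = γ' + (d_w/B)(γ − γ') = 10.029 kN/m³.
c·N_c·s_c = 18 × 20.7 × 1.3 = 484.38 kPa
q·N_q = 45.64 × 10.7 = 488.35 kPa
0.5·γ·B·N_γ·s_γ = 0.5 × 10.029 × 3 × 6.76 × 0.6 = 61.018 kPa
q_ult = 484.38 + 488.35 + 61.018 = 1033.7 kPa.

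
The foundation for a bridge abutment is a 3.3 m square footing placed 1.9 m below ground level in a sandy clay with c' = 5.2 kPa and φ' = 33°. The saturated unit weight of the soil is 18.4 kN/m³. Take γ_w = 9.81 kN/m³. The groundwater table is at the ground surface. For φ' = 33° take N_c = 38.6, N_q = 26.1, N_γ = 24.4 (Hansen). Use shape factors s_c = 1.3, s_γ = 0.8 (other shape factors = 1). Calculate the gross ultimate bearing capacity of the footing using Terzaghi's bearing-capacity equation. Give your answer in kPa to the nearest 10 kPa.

Water table at ground surface, so effective unit weight γ' = 18.4 − 9.81 = 8.59 kN/m³ is used throughout; overburden q = 8.59 × 1.9 = 16.321 kPa; the same γ' applies in the ½γBN_γ term.
Cohesion term c·N_c·s_c = 5.2 × 38.6 × 1.3 = 260.94 kPa; surcharge term q·N_q = 16.321 × 26.1 = 425.98 kPa; self-weight term 0.5·γ·B·N_γ·s_γ = 0.5 × 8.59 × 3.3 × 24.4 × 0.8 = 276.67 kPa.
q_ult = 260.94 + 425.98 + 276.67 = 963.58 kPa.

q_ult ≈ 960 kPa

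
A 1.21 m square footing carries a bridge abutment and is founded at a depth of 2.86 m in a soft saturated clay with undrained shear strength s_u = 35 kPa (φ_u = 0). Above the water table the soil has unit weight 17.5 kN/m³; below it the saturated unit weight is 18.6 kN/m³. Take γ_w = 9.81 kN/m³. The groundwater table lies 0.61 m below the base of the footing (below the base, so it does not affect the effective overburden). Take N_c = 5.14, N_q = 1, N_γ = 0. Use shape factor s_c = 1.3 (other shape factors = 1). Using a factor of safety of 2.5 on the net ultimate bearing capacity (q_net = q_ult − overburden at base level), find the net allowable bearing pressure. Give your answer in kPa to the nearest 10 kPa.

q = γ·D_f = 17.5 × 2.86 = 50.05 kPa.
c·N_c·s_c = 35 × 5.14 × 1.3 = 233.87 kPa
q·N_q = 50.05 × 1 = 50.05 kPa
q_ult = 233.87 + 50.05 = 283.92 kPa.
q_net = 283.92 − 50.05 = 233.87 kPa.
q_all(net) = 233.87 / 2.5 = 93.548 kPa.

q_all(net) ≈ 90 kPa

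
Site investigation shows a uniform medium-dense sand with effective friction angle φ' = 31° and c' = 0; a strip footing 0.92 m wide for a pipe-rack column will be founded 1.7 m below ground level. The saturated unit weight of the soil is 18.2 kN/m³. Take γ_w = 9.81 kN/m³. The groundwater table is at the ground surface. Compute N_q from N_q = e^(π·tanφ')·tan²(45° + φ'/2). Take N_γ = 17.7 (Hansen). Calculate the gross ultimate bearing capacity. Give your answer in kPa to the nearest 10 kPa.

tan31° = 0.6009, so N_q = e^(π×0.6009)·tan²(60.5°) = 6.604 × 3.124 = 20.63.
Water table at ground surface, so effective unit weight γ' = 18.2 − 9.81 = 8.39 kN/m³ is used throughout; overburden q = 8.39 × 1.7 = 14.263 kPa; the same γ' applies in the ½γBN_γ term.
Surcharge term q·N_q = 14.263 × 20.631 = 294.26 kPa; self-weight term 0.5·γ·B·N_γ = 0.5 × 8.39 × 0.92 × 17.7 = 68.311 kPa.
q_ult = 294.26 + 68.311 = 362.57 kPa.

q_ult ≈ 360 kPa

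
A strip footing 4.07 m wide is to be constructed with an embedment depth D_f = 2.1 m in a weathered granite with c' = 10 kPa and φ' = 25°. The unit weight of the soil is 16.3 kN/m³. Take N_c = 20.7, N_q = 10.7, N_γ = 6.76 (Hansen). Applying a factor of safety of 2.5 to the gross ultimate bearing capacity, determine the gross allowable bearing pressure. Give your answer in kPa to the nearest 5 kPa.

q_all ≈ 320 kPa

q = γ·D_f = 16.3 × 2.1 = 34.23 kPa.
c·N_c = 10 × 20.7 = 207 kPa
q·N_q = 34.23 × 10.7 = 366.26 kPa
0.5·γ·B·N_γ = 0.5 × 16.3 × 4.07 × 6.76 = 224.23 kPa
q_ult = 207 + 366.26 + 224.23 = 797.49 kPa.
q_all = q_ult / FS = 797.49 / 2.5 = 319 kPa.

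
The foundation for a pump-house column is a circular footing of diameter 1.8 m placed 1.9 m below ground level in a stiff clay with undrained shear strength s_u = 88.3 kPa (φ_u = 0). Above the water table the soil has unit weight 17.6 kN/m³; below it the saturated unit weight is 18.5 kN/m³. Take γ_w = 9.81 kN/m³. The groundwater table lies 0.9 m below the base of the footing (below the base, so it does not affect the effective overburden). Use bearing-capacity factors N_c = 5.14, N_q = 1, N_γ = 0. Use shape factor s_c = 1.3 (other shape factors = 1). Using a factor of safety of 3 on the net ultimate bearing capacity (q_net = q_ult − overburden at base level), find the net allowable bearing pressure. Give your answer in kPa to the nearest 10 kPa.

Overburden at base level: q = 17.6 × 1.9 = 33.44 kPa.
Cohesion term c·N_c·s_c = 88.3 × 5.14 × 1.3 = 590.02 kPa; surcharge term q·N_q = 33.44 × 1 = 33.44 kPa.
q_ult = 590.02 + 33.44 = 623.46 kPa.
q_net = 623.46 − 33.44 = 590.02 kPa.
q_all(net) = 590.02 / 3 = 196.67 kPa.

q_all(net) ≈ 200 kPa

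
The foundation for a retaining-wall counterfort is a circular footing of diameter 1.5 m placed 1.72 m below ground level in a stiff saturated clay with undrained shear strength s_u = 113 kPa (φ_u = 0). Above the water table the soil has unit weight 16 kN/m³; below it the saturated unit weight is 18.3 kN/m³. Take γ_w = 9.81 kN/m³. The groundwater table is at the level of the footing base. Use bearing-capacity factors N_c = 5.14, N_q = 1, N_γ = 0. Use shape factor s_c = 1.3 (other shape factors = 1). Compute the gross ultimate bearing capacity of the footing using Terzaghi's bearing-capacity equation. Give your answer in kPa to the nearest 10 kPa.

Effective surcharge at the founding depth q = γ·D_f = 16 × 1.72 = 27.52 kPa.
q_ult = c·N_c·s_c + q·N_q
     = 113 × 5.14 × 1.3 + 27.52 × 1
     = 755.07 + 27.52 = 782.59 kPa.

q_ult ≈ 780 kPa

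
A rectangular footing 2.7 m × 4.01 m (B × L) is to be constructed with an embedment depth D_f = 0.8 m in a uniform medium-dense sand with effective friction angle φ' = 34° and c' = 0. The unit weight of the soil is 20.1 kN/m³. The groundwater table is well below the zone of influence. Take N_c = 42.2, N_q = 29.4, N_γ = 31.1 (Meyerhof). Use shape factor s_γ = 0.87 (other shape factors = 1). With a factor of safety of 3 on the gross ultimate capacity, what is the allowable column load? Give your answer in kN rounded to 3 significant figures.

P_all ≈ 4360 kN

q = γ·D_f = 20.1 × 0.8 = 16.08 kPa.
q·N_q = 16.08 × 29.4 = 472.75 kPa
0.5·γ·B·N_γ·s_γ = 0.5 × 20.1 × 2.7 × 31.1 × 0.87 = 734.19 kPa
q_ult = 472.75 + 734.19 = 1206.9 kPa.
Gross allowable pressure q_all = 1206.9 / 3 = 402.31 kPa.
Footing area = 10.827 m², so allowable column load = 402.31 × 10.827 = 4355.9 kN.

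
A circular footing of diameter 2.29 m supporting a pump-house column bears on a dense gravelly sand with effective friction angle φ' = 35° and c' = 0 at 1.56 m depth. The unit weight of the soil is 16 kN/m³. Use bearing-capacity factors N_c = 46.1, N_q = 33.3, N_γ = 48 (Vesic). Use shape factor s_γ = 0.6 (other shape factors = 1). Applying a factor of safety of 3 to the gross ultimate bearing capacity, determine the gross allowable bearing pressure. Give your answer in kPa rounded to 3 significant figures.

q_all ≈ 453 kPa

Overburden at base level: q = 16 × 1.56 = 24.96 kPa.
Surcharge term q·N_q = 24.96 × 33.3 = 831.17 kPa; self-weight term 0.5·γ·B·N_γ·s_γ = 0.5 × 16 × 2.29 × 48 × 0.6 = 527.62 kPa.
q_ult = 831.17 + 527.62 = 1358.8 kPa.
q_all = q_ult / FS = 1358.8 / 3 = 452.93 kPa.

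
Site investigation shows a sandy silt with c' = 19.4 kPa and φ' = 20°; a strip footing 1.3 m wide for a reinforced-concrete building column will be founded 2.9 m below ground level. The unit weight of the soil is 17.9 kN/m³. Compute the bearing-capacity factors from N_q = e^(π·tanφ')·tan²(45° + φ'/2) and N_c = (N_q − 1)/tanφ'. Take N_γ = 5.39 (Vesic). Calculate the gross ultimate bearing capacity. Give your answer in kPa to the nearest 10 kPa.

q_ult ≈ 680 kPa

tan20° = 0.364, so N_q = e^(π×0.364)·tan²(55°) = 3.138 × 2.04 = 6.4.
N_c = (6.4 − 1)/tan20° = 14.83.
Effective surcharge at the founding depth q = γ·D_f = 17.9 × 2.9 = 51.91 kPa.
q_ult = c·N_c + q·N_q + 0.5·γ·B·N_γ
     = 19.4 × 14.835 + 51.91 × 6.3994 + 0.5 × 17.9 × 1.3 × 5.39
     = 287.79 + 332.19 + 62.713 = 682.7 kPa.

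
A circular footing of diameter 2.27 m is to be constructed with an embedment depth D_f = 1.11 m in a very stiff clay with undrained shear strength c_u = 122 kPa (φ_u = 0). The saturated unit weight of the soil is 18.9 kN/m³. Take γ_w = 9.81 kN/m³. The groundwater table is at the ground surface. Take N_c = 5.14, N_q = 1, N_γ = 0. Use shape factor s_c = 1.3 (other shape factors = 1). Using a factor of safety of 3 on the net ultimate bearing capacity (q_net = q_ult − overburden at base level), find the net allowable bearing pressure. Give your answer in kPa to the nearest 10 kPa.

q_all(net) ≈ 270 kPa

Water table at ground surface, so effective unit weight γ' = 18.9 − 9.81 = 9.09 kN/m³ is used throughout; overburden q = 9.09 × 1.11 = 10.09 kPa.
Cohesion term c·N_c·s_c = 122 × 5.14 × 1.3 = 815.2 kPa; surcharge term q·N_q = 10.09 × 1 = 10.09 kPa.
q_ult = 815.2 + 10.09 = 825.29 kPa.
q_net = 825.29 − 10.09 = 815.2 kPa.
q_all(net) = 815.2 / 3 = 271.73 kPa.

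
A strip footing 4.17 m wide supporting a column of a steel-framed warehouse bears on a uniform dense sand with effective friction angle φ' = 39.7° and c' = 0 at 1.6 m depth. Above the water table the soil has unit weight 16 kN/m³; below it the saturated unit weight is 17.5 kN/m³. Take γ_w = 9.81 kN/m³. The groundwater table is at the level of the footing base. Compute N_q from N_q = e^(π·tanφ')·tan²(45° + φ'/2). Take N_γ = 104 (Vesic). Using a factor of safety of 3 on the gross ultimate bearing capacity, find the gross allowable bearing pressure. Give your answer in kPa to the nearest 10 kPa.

N_q = e^(π·tan39.7°)·tan²(64.85°) = 61.58.
q = γ·D_f = 16 × 1.6 = 25.6 kPa.
For the ½γBN_γ term take γ' = 17.5 − 9.81 = 7.69 kN/m³ (soil below base is submerged).
q·N_q = 25.6 × 61.583 = 1576.5 kPa
0.5·γ·B·N_γ = 0.5 × 7.69 × 4.17 × 104 = 1667.5 kPa
q_ult = 1576.5 + 1667.5 = 3244 kPa.
q_all = 3244 / 3 = 1081.3 kPa.

q_all ≈ 1080 kPa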